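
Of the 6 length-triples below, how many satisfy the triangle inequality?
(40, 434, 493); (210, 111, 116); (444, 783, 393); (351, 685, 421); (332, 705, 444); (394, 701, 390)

5

(40,434,493): 40+434 ≤ 493 → not valid
(111,116,210): 111+116 > 210 → valid
(393,444,783): 393+444 > 783 → valid
(351,421,685): 351+421 > 685 → valid
(332,444,705): 332+444 > 705 → valid
(390,394,701): 390+394 > 701 → valid
5 of the 6 triples form a triangle.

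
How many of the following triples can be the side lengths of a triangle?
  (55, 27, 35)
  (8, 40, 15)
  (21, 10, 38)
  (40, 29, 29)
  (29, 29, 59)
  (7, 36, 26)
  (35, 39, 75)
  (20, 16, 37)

(27,35,55): 27+35 > 55 → valid
(8,15,40): 8+15 ≤ 40 → not valid
(10,21,38): 10+21 ≤ 38 → not valid
(29,29,40): 29+29 > 40 → valid
(29,29,59): 29+29 ≤ 59 → not valid
(7,26,36): 7+26 ≤ 36 → not valid
(35,39,75): 35+39 ≤ 75 → not valid
(16,20,37): 16+20 ≤ 37 → not valid
2 of the 8 triples form a triangle.

2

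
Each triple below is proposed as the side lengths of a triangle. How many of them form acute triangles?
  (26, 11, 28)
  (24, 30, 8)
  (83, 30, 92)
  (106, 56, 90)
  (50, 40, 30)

1

(26,11,28): 11²+26² = 797 > 784 = 28² → acute
(24,30,8): 8²+24² = 640 < 900 = 30² → obtuse
(83,30,92): 30²+83² = 7789 < 8464 = 92² → obtuse
(106,56,90): 56²+90² = 11236 = 106² → right
(50,40,30): 30²+40² = 2500 = 50² → right
1 of the 5 is acute.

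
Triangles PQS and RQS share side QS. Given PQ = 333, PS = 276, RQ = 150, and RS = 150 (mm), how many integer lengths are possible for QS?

242

From triangle PQS: 57 < QS < 609.
From triangle RQS: 0 < QS < 300.
Intersection: 57 < QS < 300, so integers 58 through 299: 242 values.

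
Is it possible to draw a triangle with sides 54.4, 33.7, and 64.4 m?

Yes

The longest side is 64.4, and the other two sum to 88.1.
Since 88.1 > 64.4, the triangle inequality holds.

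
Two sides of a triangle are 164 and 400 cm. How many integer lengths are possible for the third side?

327

The third side lies in the open interval (236, 564).
Integers from 237 to 563 inclusive: 563 − 237 + 1 = 327.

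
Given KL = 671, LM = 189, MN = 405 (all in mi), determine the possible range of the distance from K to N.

77 ≤ KN ≤ 1265 mi

The maximum is all hops collinear in one direction: 671 + 189 + 405 = 1265.
The longest hop is 671; the others sum to 594. Folding the others back against it leaves at least 671 − 594 = 77.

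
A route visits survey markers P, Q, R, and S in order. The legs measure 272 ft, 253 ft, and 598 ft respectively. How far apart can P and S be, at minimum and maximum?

The maximum is all hops collinear in one direction: 272 + 253 + 598 = 1123.
The longest hop is 598; the others sum to 525. Folding the others back against it leaves at least 598 − 525 = 73.

73 ≤ PS ≤ 1123 ft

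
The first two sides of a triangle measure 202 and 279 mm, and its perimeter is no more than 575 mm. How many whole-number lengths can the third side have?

Triangle inequality: 77 < x < 481. Perimeter ≤ 575 gives x ≤ 575 − 202 − 279 = 94.
So 77 < x ≤ 94; integers 78 through 94: 17 values.

17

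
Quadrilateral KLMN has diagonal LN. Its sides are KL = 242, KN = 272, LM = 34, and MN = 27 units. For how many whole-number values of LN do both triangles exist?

From triangle KLN: 30 < LN < 514.
From triangle MLN: 7 < LN < 61.
Intersection: 30 < LN < 61, so integers 31 through 60: 30 values.

30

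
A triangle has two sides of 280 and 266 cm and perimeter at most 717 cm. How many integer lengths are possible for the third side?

157

Triangle inequality: 14 < x < 546. Perimeter ≤ 717 gives x ≤ 717 − 280 − 266 = 171.
So 14 < x ≤ 171; integers 15 through 171: 157 values.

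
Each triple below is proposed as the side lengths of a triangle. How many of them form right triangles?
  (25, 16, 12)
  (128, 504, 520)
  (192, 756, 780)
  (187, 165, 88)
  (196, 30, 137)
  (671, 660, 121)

4

(25,16,12): 12²+16² = 400 < 625 = 25² → obtuse
(128,504,520): 128²+504² = 270400 = 520² → right
(192,756,780): 192²+756² = 608400 = 780² → right
(187,165,88): 88²+165² = 34969 = 187² → right
(196,30,137): 30+137 ≤ 196, not a triangle
(671,660,121): 121²+660² = 450241 = 671² → right
4 of the 6 are right.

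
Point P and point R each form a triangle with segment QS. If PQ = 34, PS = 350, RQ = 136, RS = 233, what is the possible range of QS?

From triangle PQS: |34 − 350| < QS < 34 + 350, i.e. 316 < QS < 384.
From triangle RQS: 97 < QS < 369.
Both must hold, so QS lies in the intersection.

316 < QS < 369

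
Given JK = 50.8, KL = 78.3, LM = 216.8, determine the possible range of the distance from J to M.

87.7 ≤ JM ≤ 345.9

The maximum is all hops collinear in one direction: 50.8 + 78.3 + 216.8 = 345.9.
The longest hop is 216.8; the others sum to 129.1. Folding the others back against it leaves at least 216.8 − 129.1 = 87.7.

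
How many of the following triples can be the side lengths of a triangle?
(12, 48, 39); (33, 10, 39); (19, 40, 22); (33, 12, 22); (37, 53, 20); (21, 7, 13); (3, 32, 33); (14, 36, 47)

(12,39,48): 12+39 > 48 → valid
(10,33,39): 10+33 > 39 → valid
(19,22,40): 19+22 > 40 → valid
(12,22,33): 12+22 > 33 → valid
(20,37,53): 20+37 > 53 → valid
(7,13,21): 7+13 ≤ 21 → not valid
(3,32,33): 3+32 > 33 → valid
(14,36,47): 14+36 > 47 → valid
7 of the 8 triples form a triangle.

7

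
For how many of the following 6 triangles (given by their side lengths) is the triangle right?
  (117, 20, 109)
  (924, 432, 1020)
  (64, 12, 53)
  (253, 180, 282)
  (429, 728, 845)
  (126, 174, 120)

3

(117,20,109): 20²+109² = 12281 < 13689 = 117² → obtuse
(924,432,1020): 432²+924² = 1040400 = 1020² → right
(64,12,53): 12²+53² = 2953 < 4096 = 64² → obtuse
(253,180,282): 180²+253² = 96409 > 79524 = 282² → acute
(429,728,845): 429²+728² = 714025 = 845² → right
(126,174,120): 120²+126² = 30276 = 174² → right
3 of the 6 are right.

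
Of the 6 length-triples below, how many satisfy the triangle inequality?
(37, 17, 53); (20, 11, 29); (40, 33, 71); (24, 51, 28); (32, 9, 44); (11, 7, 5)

(17,37,53): 17+37 > 53 → valid
(11,20,29): 11+20 > 29 → valid
(33,40,71): 33+40 > 71 → valid
(24,28,51): 24+28 > 51 → valid
(9,32,44): 9+32 ≤ 44 → not valid
(5,7,11): 5+7 > 11 → valid
5 of the 6 triples form a triangle.

5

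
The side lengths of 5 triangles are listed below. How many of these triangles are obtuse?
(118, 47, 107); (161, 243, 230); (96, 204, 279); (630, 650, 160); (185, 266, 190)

(118,47,107): 47²+107² = 13658 < 13924 = 118² → obtuse
(161,243,230): 161²+230² = 78821 > 59049 = 243² → acute
(96,204,279): 96²+204² = 50832 < 77841 = 279² → obtuse
(630,650,160): 160²+630² = 422500 = 650² → right
(185,266,190): 185²+190² = 70325 < 70756 = 266² → obtuse
3 of the 5 are obtuse.

3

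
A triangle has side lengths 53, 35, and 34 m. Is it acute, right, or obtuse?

obtuse

Compare the square of the longest side to the sum of squares of the other two: 34² + 35² = 2381 < 2809 = 53².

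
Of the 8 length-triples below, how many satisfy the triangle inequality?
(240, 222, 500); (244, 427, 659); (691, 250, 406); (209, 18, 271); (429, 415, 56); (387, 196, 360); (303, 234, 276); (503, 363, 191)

(222,240,500): 222+240 ≤ 500 → not valid
(244,427,659): 244+427 > 659 → valid
(250,406,691): 250+406 ≤ 691 → not valid
(18,209,271): 18+209 ≤ 271 → not valid
(56,415,429): 56+415 > 429 → valid
(196,360,387): 196+360 > 387 → valid
(234,276,303): 234+276 > 303 → valid
(191,363,503): 191+363 > 503 → valid
5 of the 8 triples form a triangle.

5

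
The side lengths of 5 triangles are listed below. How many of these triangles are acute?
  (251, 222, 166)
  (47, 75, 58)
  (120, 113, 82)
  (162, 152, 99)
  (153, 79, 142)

(251,222,166): 166²+222² = 76840 > 63001 = 251² → acute
(47,75,58): 47²+58² = 5573 < 5625 = 75² → obtuse
(120,113,82): 82²+113² = 19493 > 14400 = 120² → acute
(162,152,99): 99²+152² = 32905 > 26244 = 162² → acute
(153,79,142): 79²+142² = 26405 > 23409 = 153² → acute
4 of the 5 are acute.

4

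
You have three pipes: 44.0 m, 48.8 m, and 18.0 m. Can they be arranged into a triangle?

Yes

The longest side is 48.8, and the other two sum to 62.0.
Since 62.0 > 48.8, the triangle inequality holds.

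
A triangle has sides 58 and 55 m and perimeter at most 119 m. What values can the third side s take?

Triangle inequality alone gives 3 < s < 113.
The perimeter condition gives s ≤ 119 − 58 − 55 = 6.
Intersecting the two: 3 < s ≤ 6.

3 < s ≤ 6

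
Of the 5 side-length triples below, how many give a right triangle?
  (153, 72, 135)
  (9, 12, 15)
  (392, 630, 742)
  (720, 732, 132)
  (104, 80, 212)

(153,72,135): 72²+135² = 23409 = 153² → right
(9,12,15): 9²+12² = 225 = 15² → right
(392,630,742): 392²+630² = 550564 = 742² → right
(720,732,132): 132²+720² = 535824 = 732² → right
(104,80,212): 80+104 ≤ 212, not a triangle
4 of the 5 are right.

4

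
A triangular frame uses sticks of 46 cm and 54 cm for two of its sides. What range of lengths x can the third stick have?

8 < x < 100 (cm)

By the triangle inequality, x must be less than 46 + 54 = 100 and greater than |46 − 54| = 8.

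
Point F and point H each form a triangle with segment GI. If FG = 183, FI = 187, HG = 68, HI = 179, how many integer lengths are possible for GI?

From triangle FGI: 4 < GI < 370.
From triangle HGI: 111 < GI < 247.
Intersection: 111 < GI < 247, so integers 112 through 246: 135 values.

135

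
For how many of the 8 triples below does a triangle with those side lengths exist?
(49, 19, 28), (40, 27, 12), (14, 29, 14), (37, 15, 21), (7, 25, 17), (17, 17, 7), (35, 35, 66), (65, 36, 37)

(19,28,49): 19+28 ≤ 49 → not valid
(12,27,40): 12+27 ≤ 40 → not valid
(14,14,29): 14+14 ≤ 29 → not valid
(15,21,37): 15+21 ≤ 37 → not valid
(7,17,25): 7+17 ≤ 25 → not valid
(7,17,17): 7+17 > 17 → valid
(35,35,66): 35+35 > 66 → valid
(36,37,65): 36+37 > 65 → valid
3 of the 8 triples form a triangle.

3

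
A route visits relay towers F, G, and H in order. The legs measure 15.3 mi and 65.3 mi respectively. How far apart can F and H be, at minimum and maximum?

By the triangle inequality, |15.3 − 65.3| ≤ FH ≤ 15.3 + 65.3.

50.0 ≤ FH ≤ 80.6 mi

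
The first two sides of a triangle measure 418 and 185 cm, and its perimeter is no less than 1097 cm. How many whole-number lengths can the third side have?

109

Triangle inequality: 233 < x < 603. Perimeter ≥ 1097 gives x ≥ 1097 − 418 − 185 = 494.
So 494 ≤ x < 603; integers 494 through 602: 109 values.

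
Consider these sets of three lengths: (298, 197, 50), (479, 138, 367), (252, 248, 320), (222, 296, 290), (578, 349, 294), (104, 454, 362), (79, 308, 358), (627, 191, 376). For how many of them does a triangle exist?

6

(50,197,298): 50+197 ≤ 298 → not valid
(138,367,479): 138+367 > 479 → valid
(248,252,320): 248+252 > 320 → valid
(222,290,296): 222+290 > 296 → valid
(294,349,578): 294+349 > 578 → valid
(104,362,454): 104+362 > 454 → valid
(79,308,358): 79+308 > 358 → valid
(191,376,627): 191+376 ≤ 627 → not valid
6 of the 8 triples form a triangle.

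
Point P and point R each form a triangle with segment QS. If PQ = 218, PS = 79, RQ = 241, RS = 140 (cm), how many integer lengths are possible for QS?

157

From triangle PQS: 139 < QS < 297.
From triangle RQS: 101 < QS < 381.
Intersection: 139 < QS < 297, so integers 140 through 296: 157 values.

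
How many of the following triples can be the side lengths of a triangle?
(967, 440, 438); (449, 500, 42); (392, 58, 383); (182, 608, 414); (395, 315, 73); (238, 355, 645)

1

(438,440,967): 438+440 ≤ 967 → not valid
(42,449,500): 42+449 ≤ 500 → not valid
(58,383,392): 58+383 > 392 → valid
(182,414,608): 182+414 ≤ 608 → not valid
(73,315,395): 73+315 ≤ 395 → not valid
(238,355,645): 238+355 ≤ 645 → not valid
1 of the 6 triples forms a triangle.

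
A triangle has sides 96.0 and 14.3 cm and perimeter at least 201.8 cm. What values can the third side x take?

91.5 ≤ x < 110.3

Triangle inequality alone gives 81.7 < x < 110.3.
The perimeter condition gives x ≥ 201.8 − 96.0 − 14.3 = 91.5.
Intersecting the two: 91.5 ≤ x < 110.3.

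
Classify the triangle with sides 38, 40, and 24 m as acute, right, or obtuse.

acute

Compare the square of the longest side to the sum of squares of the other two: 24² + 38² = 2020 > 1600 = 40².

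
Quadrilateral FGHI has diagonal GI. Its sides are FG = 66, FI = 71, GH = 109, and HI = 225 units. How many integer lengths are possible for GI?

20

From triangle FGI: 5 < GI < 137.
From triangle HGI: 116 < GI < 334.
Intersection: 116 < GI < 137, so integers 117 through 136: 20 values.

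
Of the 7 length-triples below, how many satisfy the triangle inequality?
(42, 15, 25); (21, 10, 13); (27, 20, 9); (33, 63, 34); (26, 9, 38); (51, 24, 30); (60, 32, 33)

5

(15,25,42): 15+25 ≤ 42 → not valid
(10,13,21): 10+13 > 21 → valid
(9,20,27): 9+20 > 27 → valid
(33,34,63): 33+34 > 63 → valid
(9,26,38): 9+26 ≤ 38 → not valid
(24,30,51): 24+30 > 51 → valid
(32,33,60): 32+33 > 60 → valid
5 of the 7 triples form a triangle.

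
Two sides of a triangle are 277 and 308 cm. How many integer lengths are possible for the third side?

The third side lies in the open interval (31, 585).
Integers from 32 to 584 inclusive: 584 − 32 + 1 = 553.

553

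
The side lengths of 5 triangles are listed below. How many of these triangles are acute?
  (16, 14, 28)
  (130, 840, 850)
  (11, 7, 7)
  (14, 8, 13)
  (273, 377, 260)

1

(16,14,28): 14²+16² = 452 < 784 = 28² → obtuse
(130,840,850): 130²+840² = 722500 = 850² → right
(11,7,7): 7²+7² = 98 < 121 = 11² → obtuse
(14,8,13): 8²+13² = 233 > 196 = 14² → acute
(273,377,260): 260²+273² = 142129 = 377² → right
1 of the 5 is acute.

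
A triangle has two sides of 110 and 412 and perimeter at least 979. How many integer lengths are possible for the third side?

Triangle inequality: 302 < x < 522. Perimeter ≥ 979 gives x ≥ 979 − 110 − 412 = 457.
So 457 ≤ x < 522; integers 457 through 521: 65 values.

65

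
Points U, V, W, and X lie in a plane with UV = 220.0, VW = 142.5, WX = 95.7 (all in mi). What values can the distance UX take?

The maximum is all hops collinear in one direction: 220.0 + 142.5 + 95.7 = 458.2.
The longest hop is 220.0; the others sum to 238.2. Since 220.0 ≤ 238.2, the path can fold back on itself completely, so the minimum distance is 0.

0 ≤ UX ≤ 458.2 mi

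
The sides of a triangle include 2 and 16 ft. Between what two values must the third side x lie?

14 < x < 18

By the triangle inequality, x must be less than 2 + 16 = 18 and greater than |2 − 16| = 14.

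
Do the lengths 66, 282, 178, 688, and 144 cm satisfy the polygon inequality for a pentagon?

For a pentagon, each side must be shorter than the sum of the others.
Here the longest side is 688, but the remaining 4 sides sum to only 670.

No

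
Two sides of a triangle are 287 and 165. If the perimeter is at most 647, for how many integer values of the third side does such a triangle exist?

Triangle inequality: 122 < x < 452. Perimeter ≤ 647 gives x ≤ 647 − 287 − 165 = 195.
So 122 < x ≤ 195; integers 123 through 195: 73 values.

73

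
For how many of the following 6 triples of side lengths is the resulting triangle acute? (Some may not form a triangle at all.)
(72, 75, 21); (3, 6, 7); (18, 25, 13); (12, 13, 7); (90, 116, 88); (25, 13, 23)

3

(72,75,21): 21²+72² = 5625 = 75² → right
(3,6,7): 3²+6² = 45 < 49 = 7² → obtuse
(18,25,13): 13²+18² = 493 < 625 = 25² → obtuse
(12,13,7): 7²+12² = 193 > 169 = 13² → acute
(90,116,88): 88²+90² = 15844 > 13456 = 116² → acute
(25,13,23): 13²+23² = 698 > 625 = 25² → acute
3 of the 6 are acute.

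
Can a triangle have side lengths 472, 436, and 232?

Yes

The longest side is 472, and the other two sum to 668.
Since 668 > 472, the triangle inequality holds.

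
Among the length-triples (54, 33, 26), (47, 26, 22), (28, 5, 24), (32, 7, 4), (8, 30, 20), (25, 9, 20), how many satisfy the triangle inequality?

(26,33,54): 26+33 > 54 → valid
(22,26,47): 22+26 > 47 → valid
(5,24,28): 5+24 > 28 → valid
(4,7,32): 4+7 ≤ 32 → not valid
(8,20,30): 8+20 ≤ 30 → not valid
(9,20,25): 9+20 > 25 → valid
4 of the 6 triples form a triangle.

4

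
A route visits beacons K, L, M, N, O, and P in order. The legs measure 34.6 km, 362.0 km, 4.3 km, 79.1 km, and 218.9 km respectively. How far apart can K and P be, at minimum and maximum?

25.1 ≤ KP ≤ 698.9 km

The maximum is all hops collinear in one direction: 34.6 + 362.0 + 4.3 + 79.1 + 218.9 = 698.9.
The longest hop is 362.0; the others sum to 336.9. Folding the others back against it leaves at least 362.0 − 336.9 = 25.1.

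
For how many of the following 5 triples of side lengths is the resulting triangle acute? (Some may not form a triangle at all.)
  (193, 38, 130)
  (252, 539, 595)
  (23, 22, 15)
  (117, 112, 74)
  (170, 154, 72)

(193,38,130): 38+130 ≤ 193, not a triangle
(252,539,595): 252²+539² = 354025 = 595² → right
(23,22,15): 15²+22² = 709 > 529 = 23² → acute
(117,112,74): 74²+112² = 18020 > 13689 = 117² → acute
(170,154,72): 72²+154² = 28900 = 170² → right
2 of the 5 are acute.

2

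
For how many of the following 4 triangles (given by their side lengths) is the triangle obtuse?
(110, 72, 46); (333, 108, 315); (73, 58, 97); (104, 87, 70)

2

(110,72,46): 46²+72² = 7300 < 12100 = 110² → obtuse
(333,108,315): 108²+315² = 110889 = 333² → right
(73,58,97): 58²+73² = 8693 < 9409 = 97² → obtuse
(104,87,70): 70²+87² = 12469 > 10816 = 104² → acute
2 of the 4 are obtuse.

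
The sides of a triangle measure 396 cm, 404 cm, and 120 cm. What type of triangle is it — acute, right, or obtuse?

acute

Compare the square of the longest side to the sum of squares of the other two: 120² + 396² = 171216 > 163216 = 404².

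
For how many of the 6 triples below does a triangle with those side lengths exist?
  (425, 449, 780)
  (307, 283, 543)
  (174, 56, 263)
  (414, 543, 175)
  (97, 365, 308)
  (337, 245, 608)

(425,449,780): 425+449 > 780 → valid
(283,307,543): 283+307 > 543 → valid
(56,174,263): 56+174 ≤ 263 → not valid
(175,414,543): 175+414 > 543 → valid
(97,308,365): 97+308 > 365 → valid
(245,337,608): 245+337 ≤ 608 → not valid
4 of the 6 triples form a triangle.

4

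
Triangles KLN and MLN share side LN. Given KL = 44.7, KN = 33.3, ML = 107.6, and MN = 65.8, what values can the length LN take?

41.8 < LN < 78.0

From triangle KLN: |44.7 − 33.3| < LN < 44.7 + 33.3, i.e. 11.4 < LN < 78.0.
From triangle MLN: 41.8 < LN < 173.4.
Both must hold, so LN lies in the intersection.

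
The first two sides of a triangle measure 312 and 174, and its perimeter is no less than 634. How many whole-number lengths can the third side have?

338

Triangle inequality: 138 < x < 486. Perimeter ≥ 634 gives x ≥ 634 − 312 − 174 = 148.
So 148 ≤ x < 486; integers 148 through 485: 338 values.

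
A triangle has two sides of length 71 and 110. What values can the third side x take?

By the triangle inequality, x must be less than 71 + 110 = 181 and greater than |71 − 110| = 39.

39 < x < 181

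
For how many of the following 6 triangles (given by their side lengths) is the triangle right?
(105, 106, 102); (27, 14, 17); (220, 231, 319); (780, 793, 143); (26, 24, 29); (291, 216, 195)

3

(105,106,102): 102²+105² = 21429 > 11236 = 106² → acute
(27,14,17): 14²+17² = 485 < 729 = 27² → obtuse
(220,231,319): 220²+231² = 101761 = 319² → right
(780,793,143): 143²+780² = 628849 = 793² → right
(26,24,29): 24²+26² = 1252 > 841 = 29² → acute
(291,216,195): 195²+216² = 84681 = 291² → right
3 of the 6 are right.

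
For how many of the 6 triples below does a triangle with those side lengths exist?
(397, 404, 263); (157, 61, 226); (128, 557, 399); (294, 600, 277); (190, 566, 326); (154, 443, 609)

(263,397,404): 263+397 > 404 → valid
(61,157,226): 61+157 ≤ 226 → not valid
(128,399,557): 128+399 ≤ 557 → not valid
(277,294,600): 277+294 ≤ 600 → not valid
(190,326,566): 190+326 ≤ 566 → not valid
(154,443,609): 154+443 ≤ 609 → not valid
1 of the 6 triples forms a triangle.

1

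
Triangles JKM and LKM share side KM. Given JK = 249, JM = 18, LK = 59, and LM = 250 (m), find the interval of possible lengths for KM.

231 < KM < 267

From triangle JKM: |249 − 18| < KM < 249 + 18, i.e. 231 < KM < 267.
From triangle LKM: 191 < KM < 309.
Both must hold, so KM lies in the intersection.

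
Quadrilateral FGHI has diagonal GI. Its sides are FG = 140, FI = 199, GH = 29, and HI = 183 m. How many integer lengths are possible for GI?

From triangle FGI: 59 < GI < 339.
From triangle HGI: 154 < GI < 212.
Intersection: 154 < GI < 212, so integers 155 through 211: 57 values.

57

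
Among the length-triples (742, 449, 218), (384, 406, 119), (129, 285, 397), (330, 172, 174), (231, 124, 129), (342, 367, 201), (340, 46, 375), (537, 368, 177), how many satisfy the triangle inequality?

(218,449,742): 218+449 ≤ 742 → not valid
(119,384,406): 119+384 > 406 → valid
(129,285,397): 129+285 > 397 → valid
(172,174,330): 172+174 > 330 → valid
(124,129,231): 124+129 > 231 → valid
(201,342,367): 201+342 > 367 → valid
(46,340,375): 46+340 > 375 → valid
(177,368,537): 177+368 > 537 → valid
7 of the 8 triples form a triangle.

7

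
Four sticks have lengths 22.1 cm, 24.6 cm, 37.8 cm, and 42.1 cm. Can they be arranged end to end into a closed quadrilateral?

Yes

A quadrilateral exists iff every side is shorter than the sum of the others — equivalently, the longest side is less than the sum of the rest.
Longest side 42.1 < 84.5 (sum of the remaining 3), so yes.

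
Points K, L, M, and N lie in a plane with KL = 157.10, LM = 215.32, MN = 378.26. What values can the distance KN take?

5.84 ≤ KN ≤ 750.68

The maximum is all hops collinear in one direction: 157.10 + 215.32 + 378.26 = 750.68.
The longest hop is 378.26; the others sum to 372.42. Folding the others back against it leaves at least 378.26 − 372.42 = 5.84.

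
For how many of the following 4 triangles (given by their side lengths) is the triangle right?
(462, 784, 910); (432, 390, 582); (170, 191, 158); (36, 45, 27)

3

(462,784,910): 462²+784² = 828100 = 910² → right
(432,390,582): 390²+432² = 338724 = 582² → right
(170,191,158): 158²+170² = 53864 > 36481 = 191² → acute
(36,45,27): 27²+36² = 2025 = 45² → right
3 of the 4 are right.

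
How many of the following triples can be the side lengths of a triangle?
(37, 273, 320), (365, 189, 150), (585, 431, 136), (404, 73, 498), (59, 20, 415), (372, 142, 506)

(37,273,320): 37+273 ≤ 320 → not valid
(150,189,365): 150+189 ≤ 365 → not valid
(136,431,585): 136+431 ≤ 585 → not valid
(73,404,498): 73+404 ≤ 498 → not valid
(20,59,415): 20+59 ≤ 415 → not valid
(142,372,506): 142+372 > 506 → valid
1 of the 6 triples forms a triangle.

1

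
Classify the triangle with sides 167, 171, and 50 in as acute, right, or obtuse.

acute

Compare the square of the longest side to the sum of squares of the other two: 50² + 167² = 30389 > 29241 = 171².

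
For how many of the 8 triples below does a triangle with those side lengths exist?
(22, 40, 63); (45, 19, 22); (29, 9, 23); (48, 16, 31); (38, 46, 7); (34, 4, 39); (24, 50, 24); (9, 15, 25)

1

(22,40,63): 22+40 ≤ 63 → not valid
(19,22,45): 19+22 ≤ 45 → not valid
(9,23,29): 9+23 > 29 → valid
(16,31,48): 16+31 ≤ 48 → not valid
(7,38,46): 7+38 ≤ 46 → not valid
(4,34,39): 4+34 ≤ 39 → not valid
(24,24,50): 24+24 ≤ 50 → not valid
(9,15,25): 9+15 ≤ 25 → not valid
1 of the 8 triples forms a triangle.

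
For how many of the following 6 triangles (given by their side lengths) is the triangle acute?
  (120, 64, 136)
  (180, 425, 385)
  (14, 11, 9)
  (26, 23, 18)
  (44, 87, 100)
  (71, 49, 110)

2

(120,64,136): 64²+120² = 18496 = 136² → right
(180,425,385): 180²+385² = 180625 = 425² → right
(14,11,9): 9²+11² = 202 > 196 = 14² → acute
(26,23,18): 18²+23² = 853 > 676 = 26² → acute
(44,87,100): 44²+87² = 9505 < 10000 = 100² → obtuse
(71,49,110): 49²+71² = 7442 < 12100 = 110² → obtuse
2 of the 6 are acute.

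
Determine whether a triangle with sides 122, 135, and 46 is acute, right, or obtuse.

Compare the square of the longest side to the sum of squares of the other two: 46² + 122² = 17000 < 18225 = 135².

obtuse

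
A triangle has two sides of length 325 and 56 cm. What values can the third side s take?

By the triangle inequality, s must be less than 325 + 56 = 381 and greater than |325 − 56| = 269.

269 < s < 381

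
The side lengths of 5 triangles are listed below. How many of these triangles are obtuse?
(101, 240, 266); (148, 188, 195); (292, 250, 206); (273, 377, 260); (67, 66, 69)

1

(101,240,266): 101²+240² = 67801 < 70756 = 266² → obtuse
(148,188,195): 148²+188² = 57248 > 38025 = 195² → acute
(292,250,206): 206²+250² = 104936 > 85264 = 292² → acute
(273,377,260): 260²+273² = 142129 = 377² → right
(67,66,69): 66²+67² = 8845 > 4761 = 69² → acute
1 of the 5 is obtuse.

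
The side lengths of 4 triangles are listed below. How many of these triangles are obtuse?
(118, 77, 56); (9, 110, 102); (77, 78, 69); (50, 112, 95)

(118,77,56): 56²+77² = 9065 < 13924 = 118² → obtuse
(9,110,102): 9²+102² = 10485 < 12100 = 110² → obtuse
(77,78,69): 69²+77² = 10690 > 6084 = 78² → acute
(50,112,95): 50²+95² = 11525 < 12544 = 112² → obtuse
3 of the 4 are obtuse.

3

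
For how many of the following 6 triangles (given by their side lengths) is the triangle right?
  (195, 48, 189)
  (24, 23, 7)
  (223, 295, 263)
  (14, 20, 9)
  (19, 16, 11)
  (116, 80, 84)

(195,48,189): 48²+189² = 38025 = 195² → right
(24,23,7): 7²+23² = 578 > 576 = 24² → acute
(223,295,263): 223²+263² = 118898 > 87025 = 295² → acute
(14,20,9): 9²+14² = 277 < 400 = 20² → obtuse
(19,16,11): 11²+16² = 377 > 361 = 19² → acute
(116,80,84): 80²+84² = 13456 = 116² → right
2 of the 6 are right.

2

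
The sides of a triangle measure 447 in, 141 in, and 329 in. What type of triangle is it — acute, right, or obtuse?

obtuse

Compare the square of the longest side to the sum of squares of the other two: 141² + 329² = 128122 < 199809 = 447².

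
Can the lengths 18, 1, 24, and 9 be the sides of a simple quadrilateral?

Yes

A quadrilateral exists iff every side is shorter than the sum of the others — equivalently, the longest side is less than the sum of the rest.
Longest side 24 < 28 (sum of the remaining 3), so yes.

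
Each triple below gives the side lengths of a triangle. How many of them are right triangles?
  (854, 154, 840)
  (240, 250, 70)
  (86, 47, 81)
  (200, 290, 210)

(854,154,840): 154²+840² = 729316 = 854² → right
(240,250,70): 70²+240² = 62500 = 250² → right
(86,47,81): 47²+81² = 8770 > 7396 = 86² → acute
(200,290,210): 200²+210² = 84100 = 290² → right
3 of the 4 are right.

3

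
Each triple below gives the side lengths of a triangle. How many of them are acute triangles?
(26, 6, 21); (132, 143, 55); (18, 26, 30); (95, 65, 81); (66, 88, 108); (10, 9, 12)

4

(26,6,21): 6²+21² = 477 < 676 = 26² → obtuse
(132,143,55): 55²+132² = 20449 = 143² → right
(18,26,30): 18²+26² = 1000 > 900 = 30² → acute
(95,65,81): 65²+81² = 10786 > 9025 = 95² → acute
(66,88,108): 66²+88² = 12100 > 11664 = 108² → acute
(10,9,12): 9²+10² = 181 > 144 = 12² → acute
4 of the 6 are acute.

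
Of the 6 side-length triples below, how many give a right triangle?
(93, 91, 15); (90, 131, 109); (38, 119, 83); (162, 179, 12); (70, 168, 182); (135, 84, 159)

(93,91,15): 15²+91² = 8506 < 8649 = 93² → obtuse
(90,131,109): 90²+109² = 19981 > 17161 = 131² → acute
(38,119,83): 38²+83² = 8333 < 14161 = 119² → obtuse
(162,179,12): 12+162 ≤ 179, not a triangle
(70,168,182): 70²+168² = 33124 = 182² → right
(135,84,159): 84²+135² = 25281 = 159² → right
2 of the 6 are right.

2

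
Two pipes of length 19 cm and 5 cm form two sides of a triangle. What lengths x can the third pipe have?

14 < x < 24 (cm)

By the triangle inequality, x must be less than 19 + 5 = 24 and greater than |19 − 5| = 14.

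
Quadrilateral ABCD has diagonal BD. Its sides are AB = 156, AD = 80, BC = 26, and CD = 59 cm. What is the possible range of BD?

76 < BD < 85

From triangle ABD: |156 − 80| < BD < 156 + 80, i.e. 76 < BD < 236.
From triangle CBD: 33 < BD < 85.
Both must hold, so BD lies in the intersection.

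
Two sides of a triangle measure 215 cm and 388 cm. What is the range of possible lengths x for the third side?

By the triangle inequality, x must be less than 215 + 388 = 603 and greater than |215 − 388| = 173.

173 < x < 603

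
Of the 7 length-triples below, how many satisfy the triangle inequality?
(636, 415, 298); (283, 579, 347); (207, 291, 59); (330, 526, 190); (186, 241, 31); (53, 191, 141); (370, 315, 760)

(298,415,636): 298+415 > 636 → valid
(283,347,579): 283+347 > 579 → valid
(59,207,291): 59+207 ≤ 291 → not valid
(190,330,526): 190+330 ≤ 526 → not valid
(31,186,241): 31+186 ≤ 241 → not valid
(53,141,191): 53+141 > 191 → valid
(315,370,760): 315+370 ≤ 760 → not valid
3 of the 7 triples form a triangle.

3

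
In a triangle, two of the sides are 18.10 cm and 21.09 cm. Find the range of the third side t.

By the triangle inequality, t must be less than 18.10 + 21.09 = 39.19 and greater than |18.10 − 21.09| = 2.99.

2.99 < t < 39.19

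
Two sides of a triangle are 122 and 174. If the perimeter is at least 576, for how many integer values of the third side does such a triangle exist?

16

Triangle inequality: 52 < x < 296. Perimeter ≥ 576 gives x ≥ 576 − 122 − 174 = 280.
So 280 ≤ x < 296; integers 280 through 295: 16 values.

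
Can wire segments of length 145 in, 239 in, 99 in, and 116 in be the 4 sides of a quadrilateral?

Yes

A quadrilateral exists iff every side is shorter than the sum of the others — equivalently, the longest side is less than the sum of the rest.
Longest side 239 < 360 (sum of the remaining 3), so yes.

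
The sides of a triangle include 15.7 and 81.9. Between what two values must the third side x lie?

By the triangle inequality, x must be less than 15.7 + 81.9 = 97.6 and greater than |15.7 − 81.9| = 66.2.

66.2 < x < 97.6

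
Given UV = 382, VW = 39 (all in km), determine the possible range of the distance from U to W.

By the triangle inequality, |382 − 39| ≤ UW ≤ 382 + 39.

343 ≤ UW ≤ 421 km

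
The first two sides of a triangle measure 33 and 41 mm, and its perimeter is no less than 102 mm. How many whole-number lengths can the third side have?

Triangle inequality: 8 < x < 74. Perimeter ≥ 102 gives x ≥ 102 − 33 − 41 = 28.
So 28 ≤ x < 74; integers 28 through 73: 46 values.

46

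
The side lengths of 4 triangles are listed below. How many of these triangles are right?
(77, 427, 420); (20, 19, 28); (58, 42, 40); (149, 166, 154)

(77,427,420): 77²+420² = 182329 = 427² → right
(20,19,28): 19²+20² = 761 < 784 = 28² → obtuse
(58,42,40): 40²+42² = 3364 = 58² → right
(149,166,154): 149²+154² = 45917 > 27556 = 166² → acute
2 of the 4 are right.

2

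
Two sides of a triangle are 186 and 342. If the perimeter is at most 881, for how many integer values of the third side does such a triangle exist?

197

Triangle inequality: 156 < x < 528. Perimeter ≤ 881 gives x ≤ 881 − 186 − 342 = 353.
So 156 < x ≤ 353; integers 157 through 353: 197 values.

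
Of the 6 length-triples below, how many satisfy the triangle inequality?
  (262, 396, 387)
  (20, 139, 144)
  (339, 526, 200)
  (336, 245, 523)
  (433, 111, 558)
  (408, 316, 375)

5

(262,387,396): 262+387 > 396 → valid
(20,139,144): 20+139 > 144 → valid
(200,339,526): 200+339 > 526 → valid
(245,336,523): 245+336 > 523 → valid
(111,433,558): 111+433 ≤ 558 → not valid
(316,375,408): 316+375 > 408 → valid
5 of the 6 triples form a triangle.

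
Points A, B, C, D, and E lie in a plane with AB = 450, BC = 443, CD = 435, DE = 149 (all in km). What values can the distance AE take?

0 ≤ AE ≤ 1477 km

The maximum is all hops collinear in one direction: 450 + 443 + 435 + 149 = 1477.
The longest hop is 450; the others sum to 1027. Since 450 ≤ 1027, the path can fold back on itself completely, so the minimum distance is 0.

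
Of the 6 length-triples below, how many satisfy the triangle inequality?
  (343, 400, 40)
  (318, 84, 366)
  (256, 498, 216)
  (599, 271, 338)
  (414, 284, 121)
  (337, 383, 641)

3

(40,343,400): 40+343 ≤ 400 → not valid
(84,318,366): 84+318 > 366 → valid
(216,256,498): 216+256 ≤ 498 → not valid
(271,338,599): 271+338 > 599 → valid
(121,284,414): 121+284 ≤ 414 → not valid
(337,383,641): 337+383 > 641 → valid
3 of the 6 triples form a triangle.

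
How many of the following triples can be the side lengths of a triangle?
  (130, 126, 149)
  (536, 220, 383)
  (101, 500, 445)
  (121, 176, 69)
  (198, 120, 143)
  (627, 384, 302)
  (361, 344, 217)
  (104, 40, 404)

(126,130,149): 126+130 > 149 → valid
(220,383,536): 220+383 > 536 → valid
(101,445,500): 101+445 > 500 → valid
(69,121,176): 69+121 > 176 → valid
(120,143,198): 120+143 > 198 → valid
(302,384,627): 302+384 > 627 → valid
(217,344,361): 217+344 > 361 → valid
(40,104,404): 40+104 ≤ 404 → not valid
7 of the 8 triples form a triangle.

7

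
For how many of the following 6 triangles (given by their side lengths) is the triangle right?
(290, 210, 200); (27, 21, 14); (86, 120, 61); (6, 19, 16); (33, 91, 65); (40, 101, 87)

(290,210,200): 200²+210² = 84100 = 290² → right
(27,21,14): 14²+21² = 637 < 729 = 27² → obtuse
(86,120,61): 61²+86² = 11117 < 14400 = 120² → obtuse
(6,19,16): 6²+16² = 292 < 361 = 19² → obtuse
(33,91,65): 33²+65² = 5314 < 8281 = 91² → obtuse
(40,101,87): 40²+87² = 9169 < 10201 = 101² → obtuse
1 of the 6 is right.

1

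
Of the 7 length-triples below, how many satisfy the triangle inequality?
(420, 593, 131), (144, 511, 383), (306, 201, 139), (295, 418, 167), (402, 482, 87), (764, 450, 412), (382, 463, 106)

(131,420,593): 131+420 ≤ 593 → not valid
(144,383,511): 144+383 > 511 → valid
(139,201,306): 139+201 > 306 → valid
(167,295,418): 167+295 > 418 → valid
(87,402,482): 87+402 > 482 → valid
(412,450,764): 412+450 > 764 → valid
(106,382,463): 106+382 > 463 → valid
6 of the 7 triples form a triangle.

6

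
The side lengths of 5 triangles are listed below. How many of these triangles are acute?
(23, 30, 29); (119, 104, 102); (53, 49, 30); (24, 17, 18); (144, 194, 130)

4

(23,30,29): 23²+29² = 1370 > 900 = 30² → acute
(119,104,102): 102²+104² = 21220 > 14161 = 119² → acute
(53,49,30): 30²+49² = 3301 > 2809 = 53² → acute
(24,17,18): 17²+18² = 613 > 576 = 24² → acute
(144,194,130): 130²+144² = 37636 = 194² → right
4 of the 5 are acute.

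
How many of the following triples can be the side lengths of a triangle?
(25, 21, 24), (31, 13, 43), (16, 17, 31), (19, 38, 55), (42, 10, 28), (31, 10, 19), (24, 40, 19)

5

(21,24,25): 21+24 > 25 → valid
(13,31,43): 13+31 > 43 → valid
(16,17,31): 16+17 > 31 → valid
(19,38,55): 19+38 > 55 → valid
(10,28,42): 10+28 ≤ 42 → not valid
(10,19,31): 10+19 ≤ 31 → not valid
(19,24,40): 19+24 > 40 → valid
5 of the 7 triples form a triangle.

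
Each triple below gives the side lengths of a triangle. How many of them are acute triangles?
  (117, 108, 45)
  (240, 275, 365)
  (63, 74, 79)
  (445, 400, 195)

1

(117,108,45): 45²+108² = 13689 = 117² → right
(240,275,365): 240²+275² = 133225 = 365² → right
(63,74,79): 63²+74² = 9445 > 6241 = 79² → acute
(445,400,195): 195²+400² = 198025 = 445² → right
1 of the 4 is acute.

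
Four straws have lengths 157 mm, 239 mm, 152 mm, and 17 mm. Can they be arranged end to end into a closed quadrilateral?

Yes

A quadrilateral exists iff every side is shorter than the sum of the others — equivalently, the longest side is less than the sum of the rest.
Longest side 239 < 326 (sum of the remaining 3), so yes.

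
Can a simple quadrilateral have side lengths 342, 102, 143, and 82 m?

No

For a quadrilateral, each side must be shorter than the sum of the others.
Here the longest side is 342, but the remaining 3 sides sum to only 327.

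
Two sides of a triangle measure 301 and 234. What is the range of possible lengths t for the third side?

67 < t < 535

By the triangle inequality, t must be less than 301 + 234 = 535 and greater than |301 − 234| = 67.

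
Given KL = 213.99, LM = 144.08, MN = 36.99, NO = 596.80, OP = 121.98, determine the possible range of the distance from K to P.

The maximum is all hops collinear in one direction: 213.99 + 144.08 + 36.99 + 596.80 + 121.98 = 1113.84.
The longest hop is 596.80; the others sum to 517.04. Folding the others back against it leaves at least 596.80 − 517.04 = 79.76.

79.76 ≤ KP ≤ 1113.84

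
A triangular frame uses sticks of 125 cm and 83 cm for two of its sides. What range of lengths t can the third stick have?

By the triangle inequality, t must be less than 125 + 83 = 208 and greater than |125 − 83| = 42.

42 < t < 208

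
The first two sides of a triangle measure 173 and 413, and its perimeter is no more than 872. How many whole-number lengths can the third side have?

46

Triangle inequality: 240 < x < 586. Perimeter ≤ 872 gives x ≤ 872 − 173 − 413 = 286.
So 240 < x ≤ 286; integers 241 through 286: 46 values.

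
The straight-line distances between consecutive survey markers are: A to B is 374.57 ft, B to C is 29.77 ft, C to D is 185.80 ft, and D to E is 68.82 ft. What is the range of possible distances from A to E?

The maximum is all hops collinear in one direction: 374.57 + 29.77 + 185.80 + 68.82 = 658.96.
The longest hop is 374.57; the others sum to 284.39. Folding the others back against it leaves at least 374.57 − 284.39 = 90.18.

90.18 ≤ AE ≤ 658.96 ft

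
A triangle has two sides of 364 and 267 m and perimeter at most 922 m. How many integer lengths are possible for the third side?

Triangle inequality: 97 < x < 631. Perimeter ≤ 922 gives x ≤ 922 − 364 − 267 = 291.
So 97 < x ≤ 291; integers 98 through 291: 194 values.

194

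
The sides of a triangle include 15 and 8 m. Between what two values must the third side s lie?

By the triangle inequality, s must be less than 15 + 8 = 23 and greater than |15 − 8| = 7.

7 < s < 23 (m)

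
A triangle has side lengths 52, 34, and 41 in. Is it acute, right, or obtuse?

Compare the square of the longest side to the sum of squares of the other two: 34² + 41² = 2837 > 2704 = 52².

acute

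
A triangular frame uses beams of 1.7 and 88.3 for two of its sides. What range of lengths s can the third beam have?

By the triangle inequality, s must be less than 1.7 + 88.3 = 90.0 and greater than |1.7 − 88.3| = 86.6.

86.6 < s < 90.0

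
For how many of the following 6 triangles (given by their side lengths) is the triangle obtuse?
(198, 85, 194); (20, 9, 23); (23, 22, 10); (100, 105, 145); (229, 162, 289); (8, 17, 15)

(198,85,194): 85²+194² = 44861 > 39204 = 198² → acute
(20,9,23): 9²+20² = 481 < 529 = 23² → obtuse
(23,22,10): 10²+22² = 584 > 529 = 23² → acute
(100,105,145): 100²+105² = 21025 = 145² → right
(229,162,289): 162²+229² = 78685 < 83521 = 289² → obtuse
(8,17,15): 8²+15² = 289 = 17² → right
2 of the 6 are obtuse.

2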